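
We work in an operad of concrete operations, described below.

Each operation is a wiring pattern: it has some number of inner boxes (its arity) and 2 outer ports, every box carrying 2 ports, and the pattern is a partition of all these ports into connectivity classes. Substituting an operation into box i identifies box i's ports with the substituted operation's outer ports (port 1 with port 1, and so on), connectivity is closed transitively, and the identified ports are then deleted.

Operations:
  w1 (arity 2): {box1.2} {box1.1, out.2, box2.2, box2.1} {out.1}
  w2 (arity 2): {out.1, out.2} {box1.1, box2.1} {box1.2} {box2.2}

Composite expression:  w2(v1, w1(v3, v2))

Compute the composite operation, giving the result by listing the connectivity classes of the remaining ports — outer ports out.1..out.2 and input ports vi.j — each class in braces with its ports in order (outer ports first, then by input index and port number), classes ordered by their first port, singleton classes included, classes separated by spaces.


{out.1, out.2} {v1.1} {v1.2} {v2.1, v2.2, v3.1} {v3.2}

Reachability decides: close wires over w2-identified ports.
composing w1 on (v3, v2), with out.j its own outer ports: {out.1} {out.2, v2.1, v2.2, v3.1} {v3.2}
composing w2 on (v1, v3, v2), with out.j its own outer ports: {out.1, out.2} {v1.1} {v1.2} {v2.1, v2.2, v3.1} {v3.2}


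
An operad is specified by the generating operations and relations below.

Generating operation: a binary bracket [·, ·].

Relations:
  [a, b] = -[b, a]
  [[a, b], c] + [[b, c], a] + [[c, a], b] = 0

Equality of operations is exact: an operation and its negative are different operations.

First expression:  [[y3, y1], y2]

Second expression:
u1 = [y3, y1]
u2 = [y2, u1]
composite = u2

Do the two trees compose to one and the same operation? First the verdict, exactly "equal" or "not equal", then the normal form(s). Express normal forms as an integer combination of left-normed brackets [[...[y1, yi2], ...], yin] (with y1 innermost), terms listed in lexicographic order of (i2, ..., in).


The first expression, normalized: -[[y1, y3], y2]
The second expression, normalized: [[y1, y3], y2]
The forms do not match — not equal.

not equal — first -[[y1, y3], y2], second [[y1, y3], y2]


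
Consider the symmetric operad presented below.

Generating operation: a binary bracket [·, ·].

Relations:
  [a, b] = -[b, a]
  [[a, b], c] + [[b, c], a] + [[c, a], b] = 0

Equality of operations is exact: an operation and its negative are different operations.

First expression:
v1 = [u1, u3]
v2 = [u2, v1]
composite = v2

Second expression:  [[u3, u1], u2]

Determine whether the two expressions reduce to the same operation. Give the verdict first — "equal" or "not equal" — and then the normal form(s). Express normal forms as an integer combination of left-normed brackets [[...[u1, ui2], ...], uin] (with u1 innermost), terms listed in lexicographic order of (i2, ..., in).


equal; the common form is -[[u1, u3], u2]

In normal form, the first expression is -[[u1, u3], u2]
In normal form, the second expression is -[[u1, u3], u2]
One common form — equal.


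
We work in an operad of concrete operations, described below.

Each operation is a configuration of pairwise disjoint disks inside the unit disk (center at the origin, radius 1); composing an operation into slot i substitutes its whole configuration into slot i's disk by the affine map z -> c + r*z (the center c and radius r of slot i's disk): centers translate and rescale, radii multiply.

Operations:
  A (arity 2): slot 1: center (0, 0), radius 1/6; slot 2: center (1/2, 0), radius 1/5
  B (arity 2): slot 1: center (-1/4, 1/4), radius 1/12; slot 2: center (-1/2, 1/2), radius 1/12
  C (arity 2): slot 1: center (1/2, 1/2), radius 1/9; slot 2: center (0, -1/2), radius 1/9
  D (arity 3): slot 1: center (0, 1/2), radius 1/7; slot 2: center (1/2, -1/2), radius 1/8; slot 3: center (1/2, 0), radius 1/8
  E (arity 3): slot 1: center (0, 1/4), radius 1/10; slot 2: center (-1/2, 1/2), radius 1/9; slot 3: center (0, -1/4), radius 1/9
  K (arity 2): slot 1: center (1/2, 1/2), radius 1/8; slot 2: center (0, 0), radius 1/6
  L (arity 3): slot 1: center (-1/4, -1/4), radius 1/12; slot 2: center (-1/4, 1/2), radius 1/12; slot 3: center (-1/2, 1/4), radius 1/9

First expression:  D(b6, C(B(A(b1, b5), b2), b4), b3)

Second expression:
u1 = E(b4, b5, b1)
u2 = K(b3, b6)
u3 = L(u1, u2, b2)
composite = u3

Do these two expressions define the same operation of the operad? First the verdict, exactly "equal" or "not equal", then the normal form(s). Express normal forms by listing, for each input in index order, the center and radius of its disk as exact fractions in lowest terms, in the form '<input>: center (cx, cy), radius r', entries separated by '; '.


not equal; the first gives b1: center (161/288, -125/288), radius 1/5184; b2: center (5/9, -31/72), radius 1/864; b3: center (1/2, 0), radius 1/8; b4: center (1/2, -9/16), radius 1/72; b5: center (967/1728, -125/288), radius 1/4320; b6: center (0, 1/2), radius 1/7 and the second b1: center (-1/4, -13/48), radius 1/108; b2: center (-1/2, 1/4), radius 1/9; b3: center (-5/24, 13/24), radius 1/96; b4: center (-1/4, -11/48), radius 1/120; b5: center (-7/24, -5/24), radius 1/108; b6: center (-1/4, 1/2), radius 1/72

The first composite normalizes to b1: center (161/288, -125/288), radius 1/5184; b2: center (5/9, -31/72), radius 1/864; b3: center (1/2, 0), radius 1/8; b4: center (1/2, -9/16), radius 1/72; b5: center (967/1728, -125/288), radius 1/4320; b6: center (0, 1/2), radius 1/7
The second composite normalizes to b1: center (-1/4, -13/48), radius 1/108; b2: center (-1/2, 1/4), radius 1/9; b3: center (-5/24, 13/24), radius 1/96; b4: center (-1/4, -11/48), radius 1/120; b5: center (-7/24, -5/24), radius 1/108; b6: center (-1/4, 1/2), radius 1/72
The normal forms differ: not equal.


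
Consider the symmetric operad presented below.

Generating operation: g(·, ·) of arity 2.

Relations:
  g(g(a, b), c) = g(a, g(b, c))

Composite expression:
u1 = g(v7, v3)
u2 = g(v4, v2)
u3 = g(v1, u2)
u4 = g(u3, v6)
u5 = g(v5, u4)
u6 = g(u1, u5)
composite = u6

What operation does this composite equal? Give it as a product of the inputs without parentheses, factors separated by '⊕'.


v7 ⊕ v3 ⊕ v5 ⊕ v1 ⊕ v4 ⊕ v2 ⊕ v6

Under associativity of g, the answer is the v's in reading order.
g(v7, v3) collapses to v7 ⊕ v3
g(v4, v2) collapses to v4 ⊕ v2
g(v1, g(v4, v2)) collapses to v1 ⊕ v4 ⊕ v2
g(g(v1, g(v4, v2)), v6) collapses to v1 ⊕ v4 ⊕ v2 ⊕ v6
g(v5, g(g(v1, g(v4, v2)), v6)) collapses to v5 ⊕ v1 ⊕ v4 ⊕ v2 ⊕ v6
g(g(v7, v3), g(v5, g(g(v1, g(v4, v2)), v6))) collapses to v7 ⊕ v3 ⊕ v5 ⊕ v1 ⊕ v4 ⊕ v2 ⊕ v6


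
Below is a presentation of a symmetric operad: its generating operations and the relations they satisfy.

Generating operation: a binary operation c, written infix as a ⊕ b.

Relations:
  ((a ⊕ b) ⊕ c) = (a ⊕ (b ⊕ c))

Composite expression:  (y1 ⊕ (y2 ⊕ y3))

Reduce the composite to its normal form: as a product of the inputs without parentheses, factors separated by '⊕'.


y1 ⊕ y2 ⊕ y3


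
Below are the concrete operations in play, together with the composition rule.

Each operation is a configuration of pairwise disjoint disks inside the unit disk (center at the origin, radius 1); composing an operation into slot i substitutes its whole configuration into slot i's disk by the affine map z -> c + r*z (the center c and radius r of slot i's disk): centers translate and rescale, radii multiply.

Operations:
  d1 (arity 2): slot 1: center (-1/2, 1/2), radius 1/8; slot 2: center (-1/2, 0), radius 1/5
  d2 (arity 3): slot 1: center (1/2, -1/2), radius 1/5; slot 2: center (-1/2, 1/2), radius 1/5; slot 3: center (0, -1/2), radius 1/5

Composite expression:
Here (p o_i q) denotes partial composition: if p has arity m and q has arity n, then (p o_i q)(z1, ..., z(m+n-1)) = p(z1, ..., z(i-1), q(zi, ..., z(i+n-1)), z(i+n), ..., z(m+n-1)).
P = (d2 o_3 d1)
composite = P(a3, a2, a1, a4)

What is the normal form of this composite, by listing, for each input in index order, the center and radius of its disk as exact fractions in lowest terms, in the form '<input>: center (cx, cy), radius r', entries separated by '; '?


a1: center (-1/10, -2/5), radius 1/40; a2: center (-1/2, 1/2), radius 1/5; a3: center (1/2, -1/2), radius 1/5; a4: center (-1/10, -1/2), radius 1/25

Only the slot chain above each a matters under d2; compose those maps.
tracing a3 down its 1-map path: center (1/2, -1/2), radius 1/5
tracing a2 down its 1-map path: center (-1/2, 1/2), radius 1/5
tracing a1 down its 2-map path: center (-1/10, -2/5), radius 1/40
tracing a4 down its 2-map path: center (-1/10, -1/2), radius 1/25


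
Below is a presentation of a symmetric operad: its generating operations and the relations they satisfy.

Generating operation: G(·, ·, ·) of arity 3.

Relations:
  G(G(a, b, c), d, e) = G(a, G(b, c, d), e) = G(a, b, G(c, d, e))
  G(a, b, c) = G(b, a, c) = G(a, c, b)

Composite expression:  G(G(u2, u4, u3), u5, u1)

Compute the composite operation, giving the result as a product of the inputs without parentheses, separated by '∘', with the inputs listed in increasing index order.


u1 ∘ u2 ∘ u3 ∘ u4 ∘ u5

With G associative and commutative, the u-input set is all that matters.
G(u2, u4, u3) linearizes to u2 ∘ u4 ∘ u3
G(G(u2, u4, u3), u5, u1) linearizes to u2 ∘ u4 ∘ u3 ∘ u5 ∘ u1
putting the inputs in ascending order: u1 ∘ u2 ∘ u3 ∘ u4 ∘ u5


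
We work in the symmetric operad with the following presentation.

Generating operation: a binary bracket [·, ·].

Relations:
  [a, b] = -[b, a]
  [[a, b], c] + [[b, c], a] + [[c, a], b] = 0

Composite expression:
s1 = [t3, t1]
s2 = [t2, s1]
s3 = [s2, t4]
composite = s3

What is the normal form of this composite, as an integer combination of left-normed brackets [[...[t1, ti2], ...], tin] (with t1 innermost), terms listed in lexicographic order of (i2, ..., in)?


[[[t1, t3], t2], t4]

A multilinear Lie element is pinned by t1-initial words (t1 innermost).
Composite bracket: [[t2, [t3, t1]], t4]
The bracket unfolds into 8 signed words via [a, b] = ab - ba (2^3 = 8).
Only words starting with t1 matter:
  t1t3t2t4 (sign +1) contributes +[[[t1, t3], t2], t4]


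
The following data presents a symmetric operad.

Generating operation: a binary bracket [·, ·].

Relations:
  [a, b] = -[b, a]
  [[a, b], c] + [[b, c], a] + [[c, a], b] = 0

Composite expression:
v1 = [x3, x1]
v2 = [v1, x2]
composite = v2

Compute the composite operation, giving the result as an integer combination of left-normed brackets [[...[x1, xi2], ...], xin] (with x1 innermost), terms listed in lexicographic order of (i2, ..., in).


Left-normed coefficients sit on the x1-initial expansion words.
Composite bracket: [[x3, x1], x2]
Full expansion: 4 signed words from ab - ba (2^2 = 4).
Keep just the words that open with x1:
  sign of x1x3x2 is -1, so it contributes -[[x1, x3], x2]

-[[x1, x3], x2]


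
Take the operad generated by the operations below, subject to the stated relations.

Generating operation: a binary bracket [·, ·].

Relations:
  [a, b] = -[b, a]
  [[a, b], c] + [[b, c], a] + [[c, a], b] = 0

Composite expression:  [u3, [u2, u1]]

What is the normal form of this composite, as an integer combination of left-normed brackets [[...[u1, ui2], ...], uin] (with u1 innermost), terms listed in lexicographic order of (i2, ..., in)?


[[u1, u2], u3]

Expand each bracket as ab - ba; the u1-initial words give the coefficients.
Composite bracket: [u3, [u2, u1]]
Applying ab - ba throughout gives 4 signed words (2^2 = 4).
Keep just the words that open with u1:
  word u1u2u3 has sign +1, contributing +[[u1, u2], u3]


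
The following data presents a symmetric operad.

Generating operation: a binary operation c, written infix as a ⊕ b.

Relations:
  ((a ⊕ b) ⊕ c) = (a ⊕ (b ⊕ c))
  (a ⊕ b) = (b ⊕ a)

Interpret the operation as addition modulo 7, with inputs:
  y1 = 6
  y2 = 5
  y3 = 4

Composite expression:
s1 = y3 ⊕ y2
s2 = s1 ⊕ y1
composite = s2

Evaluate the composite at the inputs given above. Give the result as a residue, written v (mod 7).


(y3 ⊕ y2) = 2
((y3 ⊕ y2) ⊕ y1) = 1

1 (mod 7)


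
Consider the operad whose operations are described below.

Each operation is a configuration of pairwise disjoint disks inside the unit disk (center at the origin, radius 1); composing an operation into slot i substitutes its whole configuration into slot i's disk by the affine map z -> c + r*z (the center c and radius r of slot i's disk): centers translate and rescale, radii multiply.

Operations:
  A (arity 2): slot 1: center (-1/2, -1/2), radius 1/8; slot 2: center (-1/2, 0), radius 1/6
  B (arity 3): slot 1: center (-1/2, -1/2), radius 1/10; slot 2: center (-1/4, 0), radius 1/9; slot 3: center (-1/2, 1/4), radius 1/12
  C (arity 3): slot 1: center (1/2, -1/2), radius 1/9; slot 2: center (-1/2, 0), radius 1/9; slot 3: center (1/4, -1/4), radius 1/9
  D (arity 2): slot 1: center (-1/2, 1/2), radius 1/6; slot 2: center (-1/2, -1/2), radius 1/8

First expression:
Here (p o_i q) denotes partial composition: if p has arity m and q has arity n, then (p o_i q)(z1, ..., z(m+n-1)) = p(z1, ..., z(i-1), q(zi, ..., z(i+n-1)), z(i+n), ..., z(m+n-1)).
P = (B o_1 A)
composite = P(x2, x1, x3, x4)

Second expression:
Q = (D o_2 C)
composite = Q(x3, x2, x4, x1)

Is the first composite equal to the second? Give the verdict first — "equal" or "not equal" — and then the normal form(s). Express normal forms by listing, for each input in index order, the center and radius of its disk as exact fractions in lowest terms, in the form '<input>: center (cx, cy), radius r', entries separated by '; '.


not equal — first x1: center (-11/20, -1/2), radius 1/60; x2: center (-11/20, -11/20), radius 1/80; x3: center (-1/4, 0), radius 1/9; x4: center (-1/2, 1/4), radius 1/12, second x1: center (-15/32, -17/32), radius 1/72; x2: center (-7/16, -9/16), radius 1/72; x3: center (-1/2, 1/2), radius 1/6; x4: center (-9/16, -1/2), radius 1/72

Normal form of the first expression: x1: center (-11/20, -1/2), radius 1/60; x2: center (-11/20, -11/20), radius 1/80; x3: center (-1/4, 0), radius 1/9; x4: center (-1/2, 1/4), radius 1/12
Normal form of the second expression: x1: center (-15/32, -17/32), radius 1/72; x2: center (-7/16, -9/16), radius 1/72; x3: center (-1/2, 1/2), radius 1/6; x4: center (-9/16, -1/2), radius 1/72
Distinct normal forms: not equal.


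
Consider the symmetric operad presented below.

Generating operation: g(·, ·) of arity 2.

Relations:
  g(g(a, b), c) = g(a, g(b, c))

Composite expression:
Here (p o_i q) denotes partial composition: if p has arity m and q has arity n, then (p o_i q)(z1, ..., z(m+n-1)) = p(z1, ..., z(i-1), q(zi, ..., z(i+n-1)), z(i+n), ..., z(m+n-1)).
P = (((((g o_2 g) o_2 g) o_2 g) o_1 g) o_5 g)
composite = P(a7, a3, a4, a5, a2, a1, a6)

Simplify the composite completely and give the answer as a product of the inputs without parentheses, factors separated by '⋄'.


Associativity of g dissolves the nesting; only the a-input order survives.
g(a7, a3) collapses to a7 ⋄ a3
g(a4, a5) collapses to a4 ⋄ a5
g(a2, a1) collapses to a2 ⋄ a1
g(g(a4, a5), g(a2, a1)) collapses to a4 ⋄ a5 ⋄ a2 ⋄ a1
g(g(g(a4, a5), g(a2, a1)), a6) collapses to a4 ⋄ a5 ⋄ a2 ⋄ a1 ⋄ a6
g(g(a7, a3), g(g(g(a4, a5), g(a2, a1)), a6)) collapses to a7 ⋄ a3 ⋄ a4 ⋄ a5 ⋄ a2 ⋄ a1 ⋄ a6

a7 ⋄ a3 ⋄ a4 ⋄ a5 ⋄ a2 ⋄ a1 ⋄ a6


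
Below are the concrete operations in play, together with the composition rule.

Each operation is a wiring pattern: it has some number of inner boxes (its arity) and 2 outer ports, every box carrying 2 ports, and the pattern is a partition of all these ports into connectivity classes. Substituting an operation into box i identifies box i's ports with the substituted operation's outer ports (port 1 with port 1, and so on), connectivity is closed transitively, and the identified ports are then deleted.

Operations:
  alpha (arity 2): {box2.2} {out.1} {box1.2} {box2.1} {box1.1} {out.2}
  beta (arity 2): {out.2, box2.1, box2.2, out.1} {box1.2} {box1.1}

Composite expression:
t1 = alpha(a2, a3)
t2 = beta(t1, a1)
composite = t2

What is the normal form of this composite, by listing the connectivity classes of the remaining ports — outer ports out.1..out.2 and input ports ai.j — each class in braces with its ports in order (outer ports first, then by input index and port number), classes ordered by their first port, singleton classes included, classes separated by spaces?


Treat the ports identified at beta as solder joints: merge, then drop.
through alpha, on inputs (a2, a3): {out.1} {out.2} {a2.1} {a2.2} {a3.1} {a3.2} (out.j = stage outer ports)
through beta, on inputs (a2, a3, a1): {out.1, out.2, a1.1, a1.2} {a2.1} {a2.2} {a3.1} {a3.2} (out.j = stage outer ports)

{out.1, out.2, a1.1, a1.2} {a2.1} {a2.2} {a3.1} {a3.2}


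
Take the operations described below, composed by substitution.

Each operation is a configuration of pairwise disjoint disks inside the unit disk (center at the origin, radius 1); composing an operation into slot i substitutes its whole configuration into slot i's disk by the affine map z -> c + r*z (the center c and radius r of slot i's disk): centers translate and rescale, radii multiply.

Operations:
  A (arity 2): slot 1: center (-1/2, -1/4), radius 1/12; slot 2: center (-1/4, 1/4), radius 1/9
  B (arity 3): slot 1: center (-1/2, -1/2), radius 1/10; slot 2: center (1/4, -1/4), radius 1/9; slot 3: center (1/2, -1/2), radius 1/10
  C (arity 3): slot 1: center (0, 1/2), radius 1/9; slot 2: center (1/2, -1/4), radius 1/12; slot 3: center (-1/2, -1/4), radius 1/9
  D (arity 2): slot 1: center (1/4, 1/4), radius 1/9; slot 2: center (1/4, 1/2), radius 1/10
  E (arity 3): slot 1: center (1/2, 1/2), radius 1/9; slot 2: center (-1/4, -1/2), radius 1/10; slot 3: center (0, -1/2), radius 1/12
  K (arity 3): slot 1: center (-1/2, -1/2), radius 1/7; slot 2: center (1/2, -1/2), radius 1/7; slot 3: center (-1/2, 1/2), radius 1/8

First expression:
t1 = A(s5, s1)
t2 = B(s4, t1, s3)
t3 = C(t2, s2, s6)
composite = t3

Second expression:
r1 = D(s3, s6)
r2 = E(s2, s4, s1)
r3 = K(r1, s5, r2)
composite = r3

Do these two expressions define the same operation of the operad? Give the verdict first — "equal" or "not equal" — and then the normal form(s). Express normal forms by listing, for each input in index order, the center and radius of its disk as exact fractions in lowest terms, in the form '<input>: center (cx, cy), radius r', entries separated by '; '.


Normal form of the first expression: s1: center (2/81, 77/162), radius 1/729; s2: center (1/2, -1/4), radius 1/12; s3: center (1/18, 4/9), radius 1/90; s4: center (-1/18, 4/9), radius 1/90; s5: center (7/324, 38/81), radius 1/972; s6: center (-1/2, -1/4), radius 1/9
Normal form of the second expression: s1: center (-1/2, 7/16), radius 1/96; s2: center (-7/16, 9/16), radius 1/72; s3: center (-13/28, -13/28), radius 1/63; s4: center (-17/32, 7/16), radius 1/80; s5: center (1/2, -1/2), radius 1/7; s6: center (-13/28, -3/7), radius 1/70
Distinct normal forms: not equal.

not equal: they reduce to s1: center (2/81, 77/162), radius 1/729; s2: center (1/2, -1/4), radius 1/12; s3: center (1/18, 4/9), radius 1/90; s4: center (-1/18, 4/9), radius 1/90; s5: center (7/324, 38/81), radius 1/972; s6: center (-1/2, -1/4), radius 1/9 and s1: center (-1/2, 7/16), radius 1/96; s2: center (-7/16, 9/16), radius 1/72; s3: center (-13/28, -13/28), radius 1/63; s4: center (-17/32, 7/16), radius 1/80; s5: center (1/2, -1/2), radius 1/7; s6: center (-13/28, -3/7), radius 1/70


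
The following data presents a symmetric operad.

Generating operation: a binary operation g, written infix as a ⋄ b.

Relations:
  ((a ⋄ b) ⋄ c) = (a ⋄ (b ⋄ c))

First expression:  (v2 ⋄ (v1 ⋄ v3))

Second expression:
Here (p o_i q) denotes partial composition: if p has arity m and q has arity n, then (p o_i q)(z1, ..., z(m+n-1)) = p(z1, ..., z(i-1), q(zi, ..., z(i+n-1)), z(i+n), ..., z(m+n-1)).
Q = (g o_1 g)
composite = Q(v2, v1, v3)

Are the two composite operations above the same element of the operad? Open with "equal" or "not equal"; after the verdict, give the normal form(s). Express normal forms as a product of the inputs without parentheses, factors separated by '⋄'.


Reducing the first expression gives v2 ⋄ v1 ⋄ v3
Reducing the second expression gives v2 ⋄ v1 ⋄ v3
Same normal form: equal.

equal; the common form is v2 ⋄ v1 ⋄ v3


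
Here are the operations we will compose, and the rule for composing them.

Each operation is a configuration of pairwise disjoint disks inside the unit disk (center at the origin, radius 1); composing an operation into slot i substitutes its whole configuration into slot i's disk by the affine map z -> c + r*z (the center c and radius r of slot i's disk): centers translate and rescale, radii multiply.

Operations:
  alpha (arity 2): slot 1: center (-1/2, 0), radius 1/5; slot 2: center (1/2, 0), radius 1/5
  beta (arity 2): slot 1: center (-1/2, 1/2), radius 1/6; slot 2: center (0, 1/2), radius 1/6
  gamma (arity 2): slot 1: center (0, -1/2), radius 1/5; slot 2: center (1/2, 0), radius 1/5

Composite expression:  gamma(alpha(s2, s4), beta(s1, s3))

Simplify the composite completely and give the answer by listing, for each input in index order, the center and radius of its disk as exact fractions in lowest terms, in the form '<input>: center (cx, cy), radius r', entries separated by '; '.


s1: center (2/5, 1/10), radius 1/30; s2: center (-1/10, -1/2), radius 1/25; s3: center (1/2, 1/10), radius 1/30; s4: center (1/10, -1/2), radius 1/25


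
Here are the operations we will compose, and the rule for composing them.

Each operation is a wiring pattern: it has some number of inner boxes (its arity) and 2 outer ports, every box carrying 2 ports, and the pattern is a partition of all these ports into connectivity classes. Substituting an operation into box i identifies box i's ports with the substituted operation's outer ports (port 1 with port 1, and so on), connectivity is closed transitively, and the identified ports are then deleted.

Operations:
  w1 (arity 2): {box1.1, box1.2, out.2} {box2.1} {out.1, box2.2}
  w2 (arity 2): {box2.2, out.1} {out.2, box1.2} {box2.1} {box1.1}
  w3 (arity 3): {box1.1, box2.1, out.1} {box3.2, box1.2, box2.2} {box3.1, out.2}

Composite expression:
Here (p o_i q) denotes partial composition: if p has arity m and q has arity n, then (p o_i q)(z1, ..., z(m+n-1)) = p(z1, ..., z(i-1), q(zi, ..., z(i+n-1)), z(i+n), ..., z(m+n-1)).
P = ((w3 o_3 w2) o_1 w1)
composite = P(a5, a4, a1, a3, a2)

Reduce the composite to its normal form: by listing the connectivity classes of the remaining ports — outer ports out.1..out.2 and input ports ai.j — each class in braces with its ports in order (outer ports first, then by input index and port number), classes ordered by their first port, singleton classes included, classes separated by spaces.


{out.1, a1.1, a4.2} {out.2, a2.2} {a1.2, a3.2, a5.1, a5.2} {a2.1} {a3.1} {a4.1}


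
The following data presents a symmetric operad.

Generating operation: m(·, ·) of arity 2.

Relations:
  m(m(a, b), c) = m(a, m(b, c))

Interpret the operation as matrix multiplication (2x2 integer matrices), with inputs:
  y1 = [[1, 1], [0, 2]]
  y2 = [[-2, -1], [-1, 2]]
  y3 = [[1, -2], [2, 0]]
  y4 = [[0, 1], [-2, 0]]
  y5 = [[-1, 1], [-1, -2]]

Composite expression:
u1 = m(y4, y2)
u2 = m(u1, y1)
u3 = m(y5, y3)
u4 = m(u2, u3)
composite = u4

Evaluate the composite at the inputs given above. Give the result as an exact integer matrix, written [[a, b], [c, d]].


m(y4, y2) = [[-1, 2], [4, 2]]
m(m(y4, y2), y1) = [[-1, 3], [4, 8]]
m(y5, y3) = [[1, 2], [-5, 2]]
m(m(m(y4, y2), y1), m(y5, y3)) = [[-16, 4], [-36, 24]]

[[-16, 4], [-36, 24]]


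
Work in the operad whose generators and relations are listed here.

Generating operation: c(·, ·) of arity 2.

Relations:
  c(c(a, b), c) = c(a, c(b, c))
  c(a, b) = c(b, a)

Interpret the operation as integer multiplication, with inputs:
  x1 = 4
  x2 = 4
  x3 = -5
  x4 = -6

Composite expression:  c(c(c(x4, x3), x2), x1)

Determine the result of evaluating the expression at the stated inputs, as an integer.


480


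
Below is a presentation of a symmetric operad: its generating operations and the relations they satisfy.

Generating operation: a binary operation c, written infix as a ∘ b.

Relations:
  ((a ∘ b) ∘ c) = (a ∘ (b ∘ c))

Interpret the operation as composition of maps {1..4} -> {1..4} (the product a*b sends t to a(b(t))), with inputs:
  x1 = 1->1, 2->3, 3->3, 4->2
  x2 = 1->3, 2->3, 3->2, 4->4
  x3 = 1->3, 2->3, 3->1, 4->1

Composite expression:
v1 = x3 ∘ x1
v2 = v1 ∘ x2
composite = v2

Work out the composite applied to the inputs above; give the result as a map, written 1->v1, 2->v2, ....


1->1, 2->1, 3->1, 4->3

(x3 ∘ x1) = 1->3, 2->1, 3->1, 4->3
((x3 ∘ x1) ∘ x2) = 1->1, 2->1, 3->1, 4->3


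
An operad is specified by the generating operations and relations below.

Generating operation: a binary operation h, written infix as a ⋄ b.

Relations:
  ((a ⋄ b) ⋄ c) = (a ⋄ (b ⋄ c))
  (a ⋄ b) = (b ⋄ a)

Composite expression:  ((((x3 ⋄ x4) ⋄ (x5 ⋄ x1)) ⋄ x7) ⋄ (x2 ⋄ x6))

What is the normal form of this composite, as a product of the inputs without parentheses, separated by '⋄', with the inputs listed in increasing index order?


x1 ⋄ x2 ⋄ x3 ⋄ x4 ⋄ x5 ⋄ x6 ⋄ x7


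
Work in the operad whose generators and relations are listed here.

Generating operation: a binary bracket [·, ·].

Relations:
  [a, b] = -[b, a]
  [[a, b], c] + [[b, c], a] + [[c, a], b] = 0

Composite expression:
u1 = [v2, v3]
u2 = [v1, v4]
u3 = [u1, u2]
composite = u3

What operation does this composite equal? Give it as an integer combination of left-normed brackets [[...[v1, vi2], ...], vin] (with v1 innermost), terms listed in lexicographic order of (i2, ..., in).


Skip Jacobi rewriting: expand, keep v1-initial words, read off terms.
Composite bracket: [[v2, v3], [v1, v4]]
Each bracket splits as ab - ba, giving 8 signed words (2^3 = 8).
Collect the words opening with v1:
  v1v4v2v3 appears with sign -1, giving the term -[[[v1, v4], v2], v3]
  v1v4v3v2 appears with sign +1, giving the term +[[[v1, v4], v3], v2]

-[[[v1, v4], v2], v3] + [[[v1, v4], v3], v2]


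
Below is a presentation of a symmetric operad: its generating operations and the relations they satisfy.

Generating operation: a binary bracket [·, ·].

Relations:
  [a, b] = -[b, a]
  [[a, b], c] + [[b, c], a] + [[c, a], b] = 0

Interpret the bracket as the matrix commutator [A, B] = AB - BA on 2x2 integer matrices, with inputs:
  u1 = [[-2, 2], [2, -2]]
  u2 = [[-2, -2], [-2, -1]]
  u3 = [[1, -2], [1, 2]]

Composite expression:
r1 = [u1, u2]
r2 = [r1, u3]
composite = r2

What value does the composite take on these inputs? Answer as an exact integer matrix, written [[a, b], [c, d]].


[[-2, 2], [2, 2]]

[u1, u2] = [[0, 2], [-2, 0]]
[[u1, u2], u3] = [[-2, 2], [2, 2]]


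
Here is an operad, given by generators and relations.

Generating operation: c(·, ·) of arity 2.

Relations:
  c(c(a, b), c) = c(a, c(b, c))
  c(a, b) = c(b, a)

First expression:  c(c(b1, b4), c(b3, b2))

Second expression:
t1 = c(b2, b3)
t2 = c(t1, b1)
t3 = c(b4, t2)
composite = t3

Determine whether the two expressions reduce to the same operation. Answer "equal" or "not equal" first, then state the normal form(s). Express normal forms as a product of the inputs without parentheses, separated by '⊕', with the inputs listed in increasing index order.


equal — both sides give b1 ⊕ b2 ⊕ b3 ⊕ b4

The first expression reduces to b1 ⊕ b2 ⊕ b3 ⊕ b4
The second expression reduces to b1 ⊕ b2 ⊕ b3 ⊕ b4
The normal forms match — equal.


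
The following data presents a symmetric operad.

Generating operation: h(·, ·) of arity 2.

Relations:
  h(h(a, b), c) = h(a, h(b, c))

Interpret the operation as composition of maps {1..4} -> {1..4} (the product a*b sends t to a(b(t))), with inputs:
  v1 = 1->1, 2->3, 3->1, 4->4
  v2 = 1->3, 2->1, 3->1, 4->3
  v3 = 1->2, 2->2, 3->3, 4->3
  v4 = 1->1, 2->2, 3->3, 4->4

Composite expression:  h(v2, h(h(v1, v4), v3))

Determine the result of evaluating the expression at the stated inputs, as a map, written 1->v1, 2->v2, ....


1->1, 2->1, 3->3, 4->3


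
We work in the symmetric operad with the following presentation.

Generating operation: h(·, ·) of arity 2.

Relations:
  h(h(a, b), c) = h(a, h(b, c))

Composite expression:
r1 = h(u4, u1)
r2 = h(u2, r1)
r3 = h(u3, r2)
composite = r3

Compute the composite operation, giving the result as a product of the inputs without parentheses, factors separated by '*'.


u3 * u2 * u4 * u1

The h-tree's shape is irrelevant; the u-reading-order decides.
h(u4, u1) spells out as u4 * u1
h(u2, h(u4, u1)) spells out as u2 * u4 * u1
h(u3, h(u2, h(u4, u1))) spells out as u3 * u2 * u4 * u1


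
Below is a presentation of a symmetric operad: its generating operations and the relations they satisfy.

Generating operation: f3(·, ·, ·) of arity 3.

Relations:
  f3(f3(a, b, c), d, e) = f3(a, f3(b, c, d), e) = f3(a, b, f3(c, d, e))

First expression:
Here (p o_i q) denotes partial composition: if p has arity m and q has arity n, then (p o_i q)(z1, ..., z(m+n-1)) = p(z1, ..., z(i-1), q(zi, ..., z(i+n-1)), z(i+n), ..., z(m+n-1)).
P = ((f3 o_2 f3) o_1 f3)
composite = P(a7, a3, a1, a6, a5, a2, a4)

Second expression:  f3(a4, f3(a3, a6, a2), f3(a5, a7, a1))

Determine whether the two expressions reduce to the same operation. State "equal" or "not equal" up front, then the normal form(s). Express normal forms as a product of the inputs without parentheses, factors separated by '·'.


not equal: they reduce to a7 · a3 · a1 · a6 · a5 · a2 · a4 and a4 · a3 · a6 · a2 · a5 · a7 · a1


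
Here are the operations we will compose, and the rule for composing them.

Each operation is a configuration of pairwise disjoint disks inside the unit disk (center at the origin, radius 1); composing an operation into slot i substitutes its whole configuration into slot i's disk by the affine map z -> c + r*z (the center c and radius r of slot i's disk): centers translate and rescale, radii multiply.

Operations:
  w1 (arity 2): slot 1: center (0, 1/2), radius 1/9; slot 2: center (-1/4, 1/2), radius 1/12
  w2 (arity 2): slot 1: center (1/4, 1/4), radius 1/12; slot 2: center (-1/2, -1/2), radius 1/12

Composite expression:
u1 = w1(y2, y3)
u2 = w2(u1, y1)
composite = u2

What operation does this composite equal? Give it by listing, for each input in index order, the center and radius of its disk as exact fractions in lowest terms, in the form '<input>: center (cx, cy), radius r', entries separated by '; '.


Nesting under w2 composes maps z -> c + r*z down each y-path.
y2 passes through 2 substitutions, ending at center (1/4, 7/24), radius 1/108
y3 passes through 2 substitutions, ending at center (11/48, 7/24), radius 1/144
y1 passes through 1 substitution, ending at center (-1/2, -1/2), radius 1/12

y1: center (-1/2, -1/2), radius 1/12; y2: center (1/4, 7/24), radius 1/108; y3: center (11/48, 7/24), radius 1/144


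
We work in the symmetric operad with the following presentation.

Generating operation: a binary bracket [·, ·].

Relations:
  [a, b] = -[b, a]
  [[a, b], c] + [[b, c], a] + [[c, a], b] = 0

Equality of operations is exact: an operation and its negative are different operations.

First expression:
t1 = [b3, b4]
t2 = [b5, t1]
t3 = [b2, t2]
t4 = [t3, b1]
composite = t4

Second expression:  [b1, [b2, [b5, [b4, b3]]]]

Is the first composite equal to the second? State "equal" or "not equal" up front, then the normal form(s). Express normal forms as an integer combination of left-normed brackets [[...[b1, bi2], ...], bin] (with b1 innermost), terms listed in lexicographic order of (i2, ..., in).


In normal form, the first expression is [[[[b1, b2], b3], b4], b5] - [[[[b1, b2], b4], b3], b5] - [[[[b1, b2], b5], b3], b4] + [[[[b1, b2], b5], b4], b3] - [[[[b1, b3], b4], b5], b2] + [[[[b1, b4], b3], b5], b2] + [[[[b1, b5], b3], b4], b2] - [[[[b1, b5], b4], b3], b2]
In normal form, the second expression is [[[[b1, b2], b3], b4], b5] - [[[[b1, b2], b4], b3], b5] - [[[[b1, b2], b5], b3], b4] + [[[[b1, b2], b5], b4], b3] - [[[[b1, b3], b4], b5], b2] + [[[[b1, b4], b3], b5], b2] + [[[[b1, b5], b3], b4], b2] - [[[[b1, b5], b4], b3], b2]
One common form — equal.

equal: each reduces to [[[[b1, b2], b3], b4], b5] - [[[[b1, b2], b4], b3], b5] - [[[[b1, b2], b5], b3], b4] + [[[[b1, b2], b5], b4], b3] - [[[[b1, b3], b4], b5], b2] + [[[[b1, b4], b3], b5], b2] + [[[[b1, b5], b3], b4], b2] - [[[[b1, b5], b4], b3], b2]


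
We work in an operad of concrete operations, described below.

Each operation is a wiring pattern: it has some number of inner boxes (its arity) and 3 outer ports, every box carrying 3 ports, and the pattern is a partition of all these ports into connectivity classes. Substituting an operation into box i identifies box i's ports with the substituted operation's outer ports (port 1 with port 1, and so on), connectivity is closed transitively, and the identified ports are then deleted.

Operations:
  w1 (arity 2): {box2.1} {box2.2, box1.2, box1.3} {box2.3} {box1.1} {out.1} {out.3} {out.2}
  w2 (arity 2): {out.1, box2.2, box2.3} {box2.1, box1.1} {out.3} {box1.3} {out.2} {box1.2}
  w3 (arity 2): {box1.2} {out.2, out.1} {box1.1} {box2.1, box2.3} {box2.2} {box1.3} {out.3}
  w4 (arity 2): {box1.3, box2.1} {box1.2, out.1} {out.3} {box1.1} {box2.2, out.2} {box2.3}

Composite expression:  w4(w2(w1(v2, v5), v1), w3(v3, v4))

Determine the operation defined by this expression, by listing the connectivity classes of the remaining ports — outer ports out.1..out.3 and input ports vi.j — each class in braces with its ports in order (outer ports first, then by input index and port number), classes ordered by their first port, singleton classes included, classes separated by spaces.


{out.1} {out.2} {out.3} {v1.1} {v1.2, v1.3} {v2.1} {v2.2, v2.3, v5.2} {v3.1} {v3.2} {v3.3} {v4.1, v4.3} {v4.2} {v5.1} {v5.3}

Treat the ports identified at w4 as solder joints: merge, then drop.
through w1, on inputs (v2, v5): {out.1} {out.2} {out.3} {v2.1} {v2.2, v2.3, v5.2} {v5.1} {v5.3} (out.j = stage outer ports)
through w2, on inputs (v2, v5, v1): {out.1, v1.2, v1.3} {out.2} {out.3} {v1.1} {v2.1} {v2.2, v2.3, v5.2} {v5.1} {v5.3} (out.j = stage outer ports)
through w3, on inputs (v3, v4): {out.1, out.2} {out.3} {v3.1} {v3.2} {v3.3} {v4.1, v4.3} {v4.2} (out.j = stage outer ports)
through w4, on inputs (v2, v5, v1, v3, v4): {out.1} {out.2} {out.3} {v1.1} {v1.2, v1.3} {v2.1} {v2.2, v2.3, v5.2} {v3.1} {v3.2} {v3.3} {v4.1, v4.3} {v4.2} {v5.1} {v5.3} (out.j = stage outer ports)


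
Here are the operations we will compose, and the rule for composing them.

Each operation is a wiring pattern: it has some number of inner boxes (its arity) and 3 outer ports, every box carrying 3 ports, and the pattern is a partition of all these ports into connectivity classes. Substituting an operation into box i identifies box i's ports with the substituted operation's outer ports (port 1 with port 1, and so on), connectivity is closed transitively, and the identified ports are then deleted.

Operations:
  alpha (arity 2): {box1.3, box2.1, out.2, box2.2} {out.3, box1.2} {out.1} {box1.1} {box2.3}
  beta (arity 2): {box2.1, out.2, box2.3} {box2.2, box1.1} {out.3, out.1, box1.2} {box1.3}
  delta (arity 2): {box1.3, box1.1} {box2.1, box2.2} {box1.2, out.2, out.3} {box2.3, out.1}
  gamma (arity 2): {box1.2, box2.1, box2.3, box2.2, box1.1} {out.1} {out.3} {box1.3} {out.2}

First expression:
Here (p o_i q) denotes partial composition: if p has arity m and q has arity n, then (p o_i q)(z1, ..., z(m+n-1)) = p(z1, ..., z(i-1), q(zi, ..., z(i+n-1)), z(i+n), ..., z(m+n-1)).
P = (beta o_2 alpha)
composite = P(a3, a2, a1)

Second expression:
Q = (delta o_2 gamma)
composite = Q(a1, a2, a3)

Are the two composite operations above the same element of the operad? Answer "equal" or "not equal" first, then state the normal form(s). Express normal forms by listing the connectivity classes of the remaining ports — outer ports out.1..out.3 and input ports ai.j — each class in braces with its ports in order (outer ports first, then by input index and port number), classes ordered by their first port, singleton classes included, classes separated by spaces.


In normal form, the first expression is {out.1, out.3, a3.2} {out.2, a2.2} {a1.1, a1.2, a2.3, a3.1} {a1.3} {a2.1} {a3.3}
In normal form, the second expression is {out.1} {out.2, out.3, a1.2} {a1.1, a1.3} {a2.1, a2.2, a3.1, a3.2, a3.3} {a2.3}
Different reductions; not equal.

not equal: they reduce to {out.1, out.3, a3.2} {out.2, a2.2} {a1.1, a1.2, a2.3, a3.1} {a1.3} {a2.1} {a3.3} and {out.1} {out.2, out.3, a1.2} {a1.1, a1.3} {a2.1, a2.2, a3.1, a3.2, a3.3} {a2.3}


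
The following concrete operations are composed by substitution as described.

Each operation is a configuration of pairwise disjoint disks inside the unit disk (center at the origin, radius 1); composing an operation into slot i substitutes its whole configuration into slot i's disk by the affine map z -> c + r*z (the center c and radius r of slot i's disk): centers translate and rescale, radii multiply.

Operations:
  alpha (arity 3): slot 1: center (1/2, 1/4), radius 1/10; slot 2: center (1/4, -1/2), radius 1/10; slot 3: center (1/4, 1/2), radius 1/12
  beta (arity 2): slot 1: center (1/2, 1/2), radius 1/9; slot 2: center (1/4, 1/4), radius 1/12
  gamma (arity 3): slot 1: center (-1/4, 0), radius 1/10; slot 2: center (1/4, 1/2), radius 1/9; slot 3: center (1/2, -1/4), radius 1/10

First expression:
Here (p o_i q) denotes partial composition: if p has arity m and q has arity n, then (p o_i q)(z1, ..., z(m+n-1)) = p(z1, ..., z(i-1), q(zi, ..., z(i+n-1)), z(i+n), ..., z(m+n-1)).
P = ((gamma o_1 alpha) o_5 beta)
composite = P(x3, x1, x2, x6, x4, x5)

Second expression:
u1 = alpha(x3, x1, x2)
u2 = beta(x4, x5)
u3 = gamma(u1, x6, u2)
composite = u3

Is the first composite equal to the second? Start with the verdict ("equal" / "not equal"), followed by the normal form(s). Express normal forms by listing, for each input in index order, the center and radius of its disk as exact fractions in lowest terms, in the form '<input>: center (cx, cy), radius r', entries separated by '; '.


equal: each reduces to x1: center (-9/40, -1/20), radius 1/100; x2: center (-9/40, 1/20), radius 1/120; x3: center (-1/5, 1/40), radius 1/100; x4: center (11/20, -1/5), radius 1/90; x5: center (21/40, -9/40), radius 1/120; x6: center (1/4, 1/2), radius 1/9

Reducing the first expression gives x1: center (-9/40, -1/20), radius 1/100; x2: center (-9/40, 1/20), radius 1/120; x3: center (-1/5, 1/40), radius 1/100; x4: center (11/20, -1/5), radius 1/90; x5: center (21/40, -9/40), radius 1/120; x6: center (1/4, 1/2), radius 1/9
Reducing the second expression gives x1: center (-9/40, -1/20), radius 1/100; x2: center (-9/40, 1/20), radius 1/120; x3: center (-1/5, 1/40), radius 1/100; x4: center (11/20, -1/5), radius 1/90; x5: center (21/40, -9/40), radius 1/120; x6: center (1/4, 1/2), radius 1/9
One common form — equal.


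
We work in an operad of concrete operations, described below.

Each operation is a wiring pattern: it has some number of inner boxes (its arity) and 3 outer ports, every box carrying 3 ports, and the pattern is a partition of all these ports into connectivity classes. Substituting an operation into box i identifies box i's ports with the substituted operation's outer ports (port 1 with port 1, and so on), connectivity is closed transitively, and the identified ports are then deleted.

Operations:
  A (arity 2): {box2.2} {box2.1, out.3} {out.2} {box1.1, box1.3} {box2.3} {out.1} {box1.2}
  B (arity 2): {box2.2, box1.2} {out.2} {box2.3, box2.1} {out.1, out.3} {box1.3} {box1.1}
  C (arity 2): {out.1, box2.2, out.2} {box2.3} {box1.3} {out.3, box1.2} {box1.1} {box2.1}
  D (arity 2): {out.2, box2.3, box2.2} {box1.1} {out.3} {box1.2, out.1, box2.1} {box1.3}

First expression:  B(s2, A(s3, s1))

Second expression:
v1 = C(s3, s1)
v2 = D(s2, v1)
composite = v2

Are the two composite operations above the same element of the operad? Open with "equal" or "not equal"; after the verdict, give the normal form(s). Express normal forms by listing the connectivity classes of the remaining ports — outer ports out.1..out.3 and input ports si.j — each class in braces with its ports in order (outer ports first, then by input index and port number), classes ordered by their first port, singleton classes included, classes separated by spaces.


not equal — first {out.1, out.3} {out.2} {s1.1} {s1.2} {s1.3} {s2.1} {s2.2} {s2.3} {s3.1, s3.3} {s3.2}, second {out.1, out.2, s1.2, s2.2, s3.2} {out.3} {s1.1} {s1.3} {s2.1} {s2.3} {s3.1} {s3.3}

The first expression, normalized: {out.1, out.3} {out.2} {s1.1} {s1.2} {s1.3} {s2.1} {s2.2} {s2.3} {s3.1, s3.3} {s3.2}
The second expression, normalized: {out.1, out.2, s1.2, s2.2, s3.2} {out.3} {s1.1} {s1.3} {s2.1} {s2.3} {s3.1} {s3.3}
The normal forms differ: not equal.
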